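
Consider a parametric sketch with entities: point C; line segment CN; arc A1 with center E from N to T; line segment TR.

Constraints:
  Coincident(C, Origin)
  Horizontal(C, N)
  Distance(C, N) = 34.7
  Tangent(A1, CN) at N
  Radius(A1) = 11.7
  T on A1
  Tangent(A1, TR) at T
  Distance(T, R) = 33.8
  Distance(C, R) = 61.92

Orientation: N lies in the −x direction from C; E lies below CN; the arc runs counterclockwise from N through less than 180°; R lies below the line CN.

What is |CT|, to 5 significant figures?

48.222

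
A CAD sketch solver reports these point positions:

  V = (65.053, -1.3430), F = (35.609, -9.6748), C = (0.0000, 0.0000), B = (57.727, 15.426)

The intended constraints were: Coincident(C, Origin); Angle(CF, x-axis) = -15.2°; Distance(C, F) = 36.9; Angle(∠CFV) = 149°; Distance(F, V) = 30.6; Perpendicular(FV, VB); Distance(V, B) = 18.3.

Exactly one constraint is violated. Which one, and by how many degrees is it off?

Perpendicular(FV, VB) — off by 7.80°.

C = (0.00, 0.00) ✓; CF at -15.20° ✓; |CF| = 36.90 ✓; ∠CFV = 149.0° ✓; |FV| = 30.60 ✓; ∠(FV, VB) = 97.80° ✗; |VB| = 18.30 ✓.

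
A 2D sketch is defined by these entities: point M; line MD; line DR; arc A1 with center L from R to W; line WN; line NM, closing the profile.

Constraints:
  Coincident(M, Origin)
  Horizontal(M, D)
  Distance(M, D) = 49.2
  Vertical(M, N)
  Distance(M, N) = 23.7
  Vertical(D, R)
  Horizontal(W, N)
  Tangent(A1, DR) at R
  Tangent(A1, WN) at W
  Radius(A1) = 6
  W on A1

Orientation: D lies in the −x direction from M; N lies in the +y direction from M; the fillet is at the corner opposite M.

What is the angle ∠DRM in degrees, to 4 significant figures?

70.21°

The virtual corner opposite M is at (-49.20, 23.70). Tangency of A1 to DR means the radius LR is perpendicular to DR and tangency of A1 to WN means the radius LW is perpendicular to WN, with radius 6.0, so the center L sits 6.0 in from both sides at L = (-43.20, 17.70). That places the tangent points at R = (-49.20, 17.70) on DR and W = (-43.20, 23.70) on WN. Then cos ∠DRM = RD·RM / (|RD||RM|), giving 70.21°.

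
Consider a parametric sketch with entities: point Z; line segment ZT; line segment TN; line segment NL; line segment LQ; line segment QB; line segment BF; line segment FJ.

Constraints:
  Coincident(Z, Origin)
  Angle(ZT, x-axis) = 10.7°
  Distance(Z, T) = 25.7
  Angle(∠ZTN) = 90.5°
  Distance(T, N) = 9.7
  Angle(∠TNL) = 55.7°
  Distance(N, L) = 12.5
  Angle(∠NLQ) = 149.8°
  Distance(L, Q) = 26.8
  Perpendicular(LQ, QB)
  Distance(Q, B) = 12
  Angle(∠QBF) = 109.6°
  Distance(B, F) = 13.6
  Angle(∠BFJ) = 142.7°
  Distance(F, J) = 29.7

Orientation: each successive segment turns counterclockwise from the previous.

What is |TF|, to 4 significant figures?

17.16

Z is at the origin; ZT runs at 10.7° with length 25.7, so T = (25.25, 4.772). ∠ZTN = 90.5° gives TN at 100.2° from the x-axis; with |TN| = 9.7, N = (23.54, 14.32). ∠TNL = 55.7° gives NL at -135.5° from the x-axis; with |NL| = 12.5, L = (14.62, 5.557). ∠NLQ = 149.8° gives LQ at -105.3° from the x-axis; with |LQ| = 26.8, Q = (7.548, -20.29). The perpendicularity gives QB at right angles to LQ, so QB runs at -15.30°; with |QB| = 12.0, B = (19.12, -23.46). ∠QBF = 109.6° gives BF at 55.10° from the x-axis; with |BF| = 13.6, F = (26.90, -12.31). Then |TF| = |F − T| = 17.16.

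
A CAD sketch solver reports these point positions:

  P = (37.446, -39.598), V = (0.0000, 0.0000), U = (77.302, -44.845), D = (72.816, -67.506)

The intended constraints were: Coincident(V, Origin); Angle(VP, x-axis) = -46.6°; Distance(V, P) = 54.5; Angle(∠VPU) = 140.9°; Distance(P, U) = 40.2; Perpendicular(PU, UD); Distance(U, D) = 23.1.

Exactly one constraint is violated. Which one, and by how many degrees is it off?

Perpendicular(PU, UD) — off by 3.70°.

V = (0.00, 0.00) ✓; VP at -46.60° ✓; |VP| = 54.50 ✓; ∠VPU = 140.9° ✓; |PU| = 40.20 ✓; ∠(PU, UD) = 93.70° ✗; |UD| = 23.10 ✓.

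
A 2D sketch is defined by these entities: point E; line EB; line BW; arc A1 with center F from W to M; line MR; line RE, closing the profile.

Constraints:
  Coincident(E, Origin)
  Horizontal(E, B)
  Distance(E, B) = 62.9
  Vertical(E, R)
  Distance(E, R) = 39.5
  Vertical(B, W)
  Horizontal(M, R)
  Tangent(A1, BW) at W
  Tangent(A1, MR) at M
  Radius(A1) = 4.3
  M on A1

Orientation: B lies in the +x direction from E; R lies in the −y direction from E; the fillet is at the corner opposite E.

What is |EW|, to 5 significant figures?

72.079

The virtual corner opposite E is at (62.900, -39.500). Since A1 is tangent to BW there, FW ⟂ BW and since A1 is tangent to MR there, FM ⟂ MR, with radius 4.3, so the center F sits 4.3 in from both sides at F = (58.600, -35.200). That places the tangent points at W = (62.900, -35.200) on BW and M = (58.600, -39.500) on MR. Then |EW| = |W − E| = 72.079.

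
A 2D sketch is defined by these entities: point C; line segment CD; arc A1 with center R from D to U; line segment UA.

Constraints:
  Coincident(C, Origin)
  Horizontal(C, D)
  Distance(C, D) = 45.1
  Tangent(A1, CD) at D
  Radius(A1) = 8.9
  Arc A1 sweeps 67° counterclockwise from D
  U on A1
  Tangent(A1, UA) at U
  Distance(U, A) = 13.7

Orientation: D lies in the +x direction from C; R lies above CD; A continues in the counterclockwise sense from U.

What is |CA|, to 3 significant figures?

61.4

C is at the origin; C and D share the same y with |CD| = 45.1 and D on the +x side, so D = (45.1, 0.00). The tangent condition forces RD to be normal to CD, so R = D + (0, 8.9) = (45.1, 8.90). On A1, D sits at bearing -90° from R; a 67° counterclockwise sweep puts U at bearing -23°, so U = R + 8.9·(cos -23°, sin -23°) = (53.3, 5.42). Tangency of A1 to UA means the radius RU is perpendicular to UA, so UA runs along (−sin -23°, cos -23°); with |UA| = 13.7, A = (58.6, 18.0). Then |CA| = |A − C| = 61.4.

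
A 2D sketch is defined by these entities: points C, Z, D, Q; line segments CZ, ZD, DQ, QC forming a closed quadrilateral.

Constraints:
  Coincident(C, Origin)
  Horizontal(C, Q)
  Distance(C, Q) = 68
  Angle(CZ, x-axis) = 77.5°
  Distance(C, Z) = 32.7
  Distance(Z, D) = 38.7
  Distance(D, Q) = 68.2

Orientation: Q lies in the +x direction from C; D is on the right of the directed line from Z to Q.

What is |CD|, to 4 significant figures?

6.137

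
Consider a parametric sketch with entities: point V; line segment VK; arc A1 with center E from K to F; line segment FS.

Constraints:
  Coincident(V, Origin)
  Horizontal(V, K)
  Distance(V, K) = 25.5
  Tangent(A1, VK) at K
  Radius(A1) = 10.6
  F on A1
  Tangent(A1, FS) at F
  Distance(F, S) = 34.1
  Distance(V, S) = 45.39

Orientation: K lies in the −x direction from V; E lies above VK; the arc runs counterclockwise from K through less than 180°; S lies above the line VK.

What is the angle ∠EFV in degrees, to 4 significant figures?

151.5°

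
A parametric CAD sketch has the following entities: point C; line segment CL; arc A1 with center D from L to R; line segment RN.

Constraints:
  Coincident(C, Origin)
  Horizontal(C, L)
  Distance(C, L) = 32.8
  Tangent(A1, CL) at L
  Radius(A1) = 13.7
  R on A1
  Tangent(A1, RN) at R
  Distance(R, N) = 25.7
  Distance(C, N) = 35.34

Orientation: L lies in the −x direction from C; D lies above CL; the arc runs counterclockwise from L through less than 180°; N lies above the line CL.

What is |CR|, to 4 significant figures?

21.89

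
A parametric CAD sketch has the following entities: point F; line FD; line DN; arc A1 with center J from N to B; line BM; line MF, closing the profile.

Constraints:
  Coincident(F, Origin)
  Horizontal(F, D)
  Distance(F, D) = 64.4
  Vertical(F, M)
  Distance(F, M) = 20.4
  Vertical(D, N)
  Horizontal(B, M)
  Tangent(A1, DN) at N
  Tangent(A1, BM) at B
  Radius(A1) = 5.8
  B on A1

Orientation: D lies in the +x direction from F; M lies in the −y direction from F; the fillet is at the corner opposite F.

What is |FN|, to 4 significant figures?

66.03

F is at the origin; FD is horizontal with |FD| = 64.4 and D on the +x side, so D = (64.40, 0.000). FM is vertical with |FM| = 20.4 and M on the −y side, so M = (0.000, -20.40). The virtual corner opposite F is at (64.40, -20.40). The tangent condition forces JN to be normal to DN and A1 meets BM tangentially, so JB is at right angles to BM, with radius 5.8, so the center J sits 5.8 in from both sides at J = (58.60, -14.60). That places the tangent points at N = (64.40, -14.60) on DN and B = (58.60, -20.40) on BM. Then |FN| = |N − F| = 66.03.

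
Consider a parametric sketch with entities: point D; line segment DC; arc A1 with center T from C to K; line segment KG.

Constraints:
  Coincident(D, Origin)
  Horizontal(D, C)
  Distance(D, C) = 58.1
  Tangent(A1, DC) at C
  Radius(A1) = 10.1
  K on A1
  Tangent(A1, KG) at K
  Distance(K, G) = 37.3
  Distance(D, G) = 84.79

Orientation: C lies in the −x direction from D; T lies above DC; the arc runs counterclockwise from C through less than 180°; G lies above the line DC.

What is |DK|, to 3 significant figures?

52.2

D is at the origin; DC is horizontal with |DC| = 58.1 and C on the −x side, so C = (-58.1, 0.00). A1 meets DC tangentially, so TC is at right angles to DC, so T = C + (0, 10.1) = (-58.1, 10.1). Since TK ⟂ KG (tangency), |TG| = √(10.1² + 37.3²) = 38.6 regardless of where K sits on A1. So G lies on both circle(D, 84.79) and circle(T, 38.6); the above-DC intersection is G = (-70.8, 46.6). K is the foot of the tangent from G: K = (-49.8, 15.8).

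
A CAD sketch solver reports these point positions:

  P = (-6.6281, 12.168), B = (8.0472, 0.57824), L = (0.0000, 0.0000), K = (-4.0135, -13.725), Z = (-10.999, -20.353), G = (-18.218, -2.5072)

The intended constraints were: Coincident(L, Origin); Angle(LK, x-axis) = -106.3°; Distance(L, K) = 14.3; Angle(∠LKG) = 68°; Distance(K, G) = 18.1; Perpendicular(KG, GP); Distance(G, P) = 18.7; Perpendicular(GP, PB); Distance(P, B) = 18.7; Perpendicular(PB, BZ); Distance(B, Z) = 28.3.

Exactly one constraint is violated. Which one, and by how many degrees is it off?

Perpendicular(PB, BZ) — off by 4.00°.

L = (0.00, 0.00) ✓; LK at -106.3° ✓; |LK| = 14.30 ✓; ∠LKG = 68.00° ✓; |KG| = 18.10 ✓; ∠(KG, GP) = 90.00° ✓; |GP| = 18.70 ✓; ∠(GP, PB) = 90.00° ✓; |PB| = 18.70 ✓; ∠(PB, BZ) = 94.00° ✗; |BZ| = 28.30 ✓.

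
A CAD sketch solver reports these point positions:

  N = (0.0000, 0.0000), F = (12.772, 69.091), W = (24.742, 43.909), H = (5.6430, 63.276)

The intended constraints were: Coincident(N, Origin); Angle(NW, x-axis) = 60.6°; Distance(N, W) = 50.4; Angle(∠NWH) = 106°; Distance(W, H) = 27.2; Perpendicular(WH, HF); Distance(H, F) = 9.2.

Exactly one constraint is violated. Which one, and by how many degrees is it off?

Perpendicular(WH, HF) — off by 5.40°.

N = (0.00, 0.00) ✓; NW at 60.60° ✓; |NW| = 50.40 ✓; ∠NWH = 106.0° ✓; |WH| = 27.20 ✓; ∠(WH, HF) = 95.40° ✗; |HF| = 9.200 ✓.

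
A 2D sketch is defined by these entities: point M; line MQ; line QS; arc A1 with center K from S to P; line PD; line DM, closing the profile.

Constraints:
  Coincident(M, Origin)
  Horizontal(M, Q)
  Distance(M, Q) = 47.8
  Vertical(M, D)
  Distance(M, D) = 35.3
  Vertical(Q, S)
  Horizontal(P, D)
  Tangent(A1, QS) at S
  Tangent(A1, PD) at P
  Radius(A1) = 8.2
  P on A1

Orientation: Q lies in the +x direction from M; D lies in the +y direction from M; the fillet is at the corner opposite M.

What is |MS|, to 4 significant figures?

54.95

M is at the origin; MQ is horizontal with |MQ| = 47.8 and Q on the +x side, so Q = (47.80, 0.000). M and D share the same x with |MD| = 35.3 and D on the +y side, so D = (0.000, 35.30). The virtual corner opposite M is at (47.80, 35.30). A1 meets QS tangentially, so KS is at right angles to QS and A1 meets PD tangentially, so KP is at right angles to PD, with radius 8.2, so the center K sits 8.2 in from both sides at K = (39.60, 27.10). That places the tangent points at S = (47.80, 27.10) on QS and P = (39.60, 35.30) on PD. Then |MS| = |S − M| = 54.95.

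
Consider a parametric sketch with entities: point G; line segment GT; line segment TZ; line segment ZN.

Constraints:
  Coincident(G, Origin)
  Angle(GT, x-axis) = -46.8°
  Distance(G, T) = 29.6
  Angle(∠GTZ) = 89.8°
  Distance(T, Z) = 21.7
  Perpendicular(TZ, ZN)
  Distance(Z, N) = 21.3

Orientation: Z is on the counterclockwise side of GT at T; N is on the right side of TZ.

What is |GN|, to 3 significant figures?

55.3

G is at the origin; GT runs at -46.8° with length 29.6, so T = 29.6·(cos -46.8°, sin -46.8°) = (20.3, -21.6). ∠GTZ = 89.8°, so TZ runs at -46.8° + (180° − 89.8°) = 43.4° from the x-axis; with |TZ| = 21.7, Z = T + 21.7·(cos 43.4°, sin 43.4°) = (36.0, -6.67). TZ is perpendicular to ZN; with |ZN| = 21.3 on the right of TZ, N = Z + 21.3·(0.687, -0.727) = (50.7, -22.1). Then |GN| = |N − G| = 55.3.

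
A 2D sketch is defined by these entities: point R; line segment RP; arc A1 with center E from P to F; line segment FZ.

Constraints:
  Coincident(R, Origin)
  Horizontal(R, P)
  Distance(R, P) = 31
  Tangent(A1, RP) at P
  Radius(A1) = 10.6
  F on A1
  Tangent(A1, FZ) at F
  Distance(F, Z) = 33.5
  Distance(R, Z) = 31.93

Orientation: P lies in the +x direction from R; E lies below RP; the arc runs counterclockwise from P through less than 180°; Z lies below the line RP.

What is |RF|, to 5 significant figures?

22.796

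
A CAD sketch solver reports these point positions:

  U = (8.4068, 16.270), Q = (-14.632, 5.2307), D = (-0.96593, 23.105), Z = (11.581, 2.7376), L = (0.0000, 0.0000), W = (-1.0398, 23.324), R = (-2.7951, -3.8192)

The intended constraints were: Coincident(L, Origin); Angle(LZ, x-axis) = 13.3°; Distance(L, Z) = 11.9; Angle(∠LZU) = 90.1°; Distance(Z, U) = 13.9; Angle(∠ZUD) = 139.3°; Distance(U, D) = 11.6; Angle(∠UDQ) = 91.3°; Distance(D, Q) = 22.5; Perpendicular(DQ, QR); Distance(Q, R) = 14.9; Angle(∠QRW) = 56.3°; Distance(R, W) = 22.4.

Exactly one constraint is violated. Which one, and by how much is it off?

Distance(R, W) = 22.4 — off by 4.80.

L = (0.00, 0.00) ✓; LZ at 13.30° ✓; |LZ| = 11.90 ✓; ∠LZU = 90.10° ✓; |ZU| = 13.90 ✓; ∠ZUD = 139.3° ✓; |UD| = 11.60 ✓; ∠UDQ = 91.30° ✓; |DQ| = 22.50 ✓; ∠(DQ, QR) = 90.00° ✓; |QR| = 14.90 ✓; ∠QRW = 56.30° ✓; |RW| = 27.20 ✗.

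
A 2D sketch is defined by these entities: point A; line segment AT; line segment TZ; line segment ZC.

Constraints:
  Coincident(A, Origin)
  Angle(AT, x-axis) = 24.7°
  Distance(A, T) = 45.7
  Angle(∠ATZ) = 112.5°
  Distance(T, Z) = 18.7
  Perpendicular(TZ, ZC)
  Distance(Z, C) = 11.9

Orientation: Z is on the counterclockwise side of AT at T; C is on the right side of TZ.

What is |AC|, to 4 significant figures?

65.11

A is at the origin; AT runs at 24.7° with length 45.7, so T = 45.7·(cos 24.7°, sin 24.7°) = (41.52, 19.10). ∠ATZ = 112.5°, so TZ runs at 24.7° + (180° − 112.5°) = 92.20° from the x-axis; with |TZ| = 18.7, Z = T + 18.7·(cos 92.20°, sin 92.20°) = (40.80, 37.78). TZ is perpendicular to ZC; with |ZC| = 11.9 on the right of TZ, C = Z + 11.9·(0.9993, 0.03839) = (52.69, 38.24). Then |AC| = |C − A| = 65.11.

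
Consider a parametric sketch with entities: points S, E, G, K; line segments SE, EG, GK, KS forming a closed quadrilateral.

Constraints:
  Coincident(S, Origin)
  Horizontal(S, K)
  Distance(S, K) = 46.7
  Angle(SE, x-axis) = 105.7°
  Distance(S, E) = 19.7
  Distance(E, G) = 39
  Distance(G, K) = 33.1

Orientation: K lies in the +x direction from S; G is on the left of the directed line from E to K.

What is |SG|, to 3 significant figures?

43.8

S is at the origin; SK is horizontal with |SK| = 46.7 and K in +x, so K = (46.7, 0). SE runs at 105.7° with |SE| = 19.7, so E = (-5.33, 19.0). G is determined by |EG| = 39.0 and |GK| = 33.1 together: it lies at the intersection of circle(E, 39.0) and circle(K, 33.1). With |EK| = 55.4, the foot of the radical line on EK is 31.5 from E and the perpendicular offset is √(39.0² − 31.5²) = 23.0. Taking the left-of-EK solution: G = (32.2, 29.7).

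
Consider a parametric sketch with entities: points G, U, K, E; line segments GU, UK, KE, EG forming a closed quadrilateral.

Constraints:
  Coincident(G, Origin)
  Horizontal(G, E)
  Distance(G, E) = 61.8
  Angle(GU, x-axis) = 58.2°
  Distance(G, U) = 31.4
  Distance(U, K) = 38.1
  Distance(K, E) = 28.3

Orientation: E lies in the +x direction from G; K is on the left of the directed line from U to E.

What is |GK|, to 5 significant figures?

61.116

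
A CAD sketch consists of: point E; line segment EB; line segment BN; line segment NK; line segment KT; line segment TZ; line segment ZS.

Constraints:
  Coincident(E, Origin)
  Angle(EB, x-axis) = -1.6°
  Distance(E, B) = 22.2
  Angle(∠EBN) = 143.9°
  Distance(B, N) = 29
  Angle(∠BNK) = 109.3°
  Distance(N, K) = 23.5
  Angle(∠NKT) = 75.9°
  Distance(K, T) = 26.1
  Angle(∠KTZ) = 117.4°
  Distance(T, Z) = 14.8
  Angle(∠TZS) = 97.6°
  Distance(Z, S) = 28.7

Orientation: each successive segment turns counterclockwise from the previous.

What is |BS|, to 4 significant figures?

25.55

E is at the origin; EB runs at -1.6° with length 22.2, so B = (22.19, -0.6199). ∠EBN = 143.9° gives BN at 34.50° from the x-axis; with |BN| = 29.0, N = (46.09, 15.81). ∠BNK = 109.3° gives NK at 105.2° from the x-axis; with |NK| = 23.5, K = (39.93, 38.48). ∠NKT = 75.9° gives KT at -150.7° from the x-axis; with |KT| = 26.1, T = (17.17, 25.71). ∠KTZ = 117.4° gives TZ at -88.10° from the x-axis; with |TZ| = 14.8, Z = (17.66, 10.92). ∠TZS = 97.6° gives ZS at -5.700° from the x-axis; with |ZS| = 28.7, S = (46.22, 8.069). Then |BS| = |S − B| = 25.55.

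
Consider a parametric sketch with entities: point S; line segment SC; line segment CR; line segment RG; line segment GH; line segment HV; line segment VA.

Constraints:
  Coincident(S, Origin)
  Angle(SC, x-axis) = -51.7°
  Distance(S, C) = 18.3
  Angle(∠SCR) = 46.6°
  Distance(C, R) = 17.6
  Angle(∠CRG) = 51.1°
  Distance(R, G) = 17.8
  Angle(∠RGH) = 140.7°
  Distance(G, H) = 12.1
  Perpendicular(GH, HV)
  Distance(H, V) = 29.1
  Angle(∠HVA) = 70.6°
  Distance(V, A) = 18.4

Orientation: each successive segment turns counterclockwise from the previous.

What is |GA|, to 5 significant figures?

23.581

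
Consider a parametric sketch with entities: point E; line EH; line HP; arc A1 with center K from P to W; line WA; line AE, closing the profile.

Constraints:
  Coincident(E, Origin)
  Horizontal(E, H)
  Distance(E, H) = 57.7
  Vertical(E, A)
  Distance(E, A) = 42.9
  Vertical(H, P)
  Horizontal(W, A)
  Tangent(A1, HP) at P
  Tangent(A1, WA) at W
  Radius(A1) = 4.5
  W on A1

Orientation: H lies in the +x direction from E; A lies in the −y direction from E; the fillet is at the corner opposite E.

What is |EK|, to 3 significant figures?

65.6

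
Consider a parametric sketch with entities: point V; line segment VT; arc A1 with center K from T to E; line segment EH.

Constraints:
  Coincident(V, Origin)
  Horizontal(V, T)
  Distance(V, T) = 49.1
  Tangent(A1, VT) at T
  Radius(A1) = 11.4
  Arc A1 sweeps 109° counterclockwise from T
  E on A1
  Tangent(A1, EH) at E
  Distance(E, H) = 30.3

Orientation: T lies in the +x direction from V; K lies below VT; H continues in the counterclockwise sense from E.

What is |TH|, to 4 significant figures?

43.77

V is at the origin; VT is horizontal with |VT| = 49.1 and T on the +x side, so T = (49.10, 0.000). The tangent condition forces KT to be normal to VT, so K = T + (0, -11.4) = (49.10, -11.40). On A1, T sits at bearing 90° from K; a 109° counterclockwise sweep puts E at bearing 199°, so E = K + 11.4·(cos 199°, sin 199°) = (38.32, -15.11). The tangent condition forces KE to be normal to EH, so EH runs along (−sin 199°, cos 199°); with |EH| = 30.3, H = (48.19, -43.76). Then |TH| = |H − T| = 43.77.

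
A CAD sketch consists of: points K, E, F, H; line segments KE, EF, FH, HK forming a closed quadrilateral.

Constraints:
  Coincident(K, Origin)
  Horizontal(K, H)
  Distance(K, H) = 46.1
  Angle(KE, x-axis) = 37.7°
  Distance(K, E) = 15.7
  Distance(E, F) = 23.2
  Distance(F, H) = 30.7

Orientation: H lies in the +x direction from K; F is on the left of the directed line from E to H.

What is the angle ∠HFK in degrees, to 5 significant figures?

82.133°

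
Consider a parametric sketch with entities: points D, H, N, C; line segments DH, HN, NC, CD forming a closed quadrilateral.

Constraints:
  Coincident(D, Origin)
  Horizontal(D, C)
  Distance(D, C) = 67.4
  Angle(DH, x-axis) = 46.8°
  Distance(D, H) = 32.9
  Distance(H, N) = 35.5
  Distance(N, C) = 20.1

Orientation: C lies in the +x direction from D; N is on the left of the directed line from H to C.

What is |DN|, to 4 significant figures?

60.01

D is at the origin; D and C share the same y with |DC| = 67.4 and C in +x, so C = (67.4, 0). DH runs at 46.8° with |DH| = 32.9, so H = (22.52, 23.98). N is determined by |HN| = 35.5 and |NC| = 20.1 together: it lies at the intersection of circle(H, 35.5) and circle(C, 20.1). With |HC| = 50.88, the foot of the radical line on HC is 33.86 from H and the perpendicular offset is √(35.5² − 33.86²) = 10.68. Taking the left-of-HC solution: N = (57.41, 17.44).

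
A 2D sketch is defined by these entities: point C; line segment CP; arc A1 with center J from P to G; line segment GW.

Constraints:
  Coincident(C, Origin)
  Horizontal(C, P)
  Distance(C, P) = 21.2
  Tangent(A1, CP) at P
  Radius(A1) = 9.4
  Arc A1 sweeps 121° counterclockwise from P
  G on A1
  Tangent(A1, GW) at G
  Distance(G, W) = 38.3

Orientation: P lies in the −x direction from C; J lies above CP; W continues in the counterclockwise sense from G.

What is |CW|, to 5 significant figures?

57.411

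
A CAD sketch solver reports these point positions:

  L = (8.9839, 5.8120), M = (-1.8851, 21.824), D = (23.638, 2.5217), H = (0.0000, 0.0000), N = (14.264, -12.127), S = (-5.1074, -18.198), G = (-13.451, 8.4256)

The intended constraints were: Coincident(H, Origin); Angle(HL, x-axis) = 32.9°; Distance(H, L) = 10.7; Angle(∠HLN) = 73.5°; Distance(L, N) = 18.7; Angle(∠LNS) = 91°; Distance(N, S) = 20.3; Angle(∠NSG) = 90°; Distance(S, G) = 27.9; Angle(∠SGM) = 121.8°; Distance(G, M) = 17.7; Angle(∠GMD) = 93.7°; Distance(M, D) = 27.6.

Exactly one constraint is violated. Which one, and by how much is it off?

Distance(M, D) = 27.6 — off by 4.40.

H = (0.00, 0.00) ✓; HL at 32.90° ✓; |HL| = 10.70 ✓; ∠HLN = 73.50° ✓; |LN| = 18.70 ✓; ∠LNS = 91.00° ✓; |NS| = 20.30 ✓; ∠NSG = 90.00° ✓; |SG| = 27.90 ✓; ∠SGM = 121.8° ✓; |GM| = 17.70 ✓; ∠GMD = 93.70° ✓; |MD| = 32.00 ✗.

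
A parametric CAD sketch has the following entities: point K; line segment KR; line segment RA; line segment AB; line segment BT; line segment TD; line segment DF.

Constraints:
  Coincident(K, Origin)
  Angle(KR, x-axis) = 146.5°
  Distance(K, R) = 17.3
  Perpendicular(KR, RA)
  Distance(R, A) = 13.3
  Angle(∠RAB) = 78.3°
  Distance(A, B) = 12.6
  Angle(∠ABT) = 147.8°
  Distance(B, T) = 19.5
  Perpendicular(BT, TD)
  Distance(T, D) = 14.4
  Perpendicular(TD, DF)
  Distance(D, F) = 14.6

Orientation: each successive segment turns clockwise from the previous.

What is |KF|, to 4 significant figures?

11.81

K is at the origin; KR runs at 146.5° with length 17.3, so R = (-14.43, 9.549). KR ⟂ RA, so RA runs at 56.50°; with |RA| = 13.3, A = (-7.085, 20.64). ∠RAB = 78.3° gives AB at -45.20° from the x-axis; with |AB| = 12.6, B = (1.793, 11.70). ∠ABT = 147.8° gives BT at -77.40° from the x-axis; with |BT| = 19.5, T = (6.047, -7.332). The perpendicularity gives TD at right angles to BT, so TD runs at -167.4°; with |TD| = 14.4, D = (-8.006, -10.47). TD is perpendicular to DF, so DF runs at 102.6°; with |DF| = 14.6, F = (-11.19, 3.775). Then |KF| = |F − K| = 11.81.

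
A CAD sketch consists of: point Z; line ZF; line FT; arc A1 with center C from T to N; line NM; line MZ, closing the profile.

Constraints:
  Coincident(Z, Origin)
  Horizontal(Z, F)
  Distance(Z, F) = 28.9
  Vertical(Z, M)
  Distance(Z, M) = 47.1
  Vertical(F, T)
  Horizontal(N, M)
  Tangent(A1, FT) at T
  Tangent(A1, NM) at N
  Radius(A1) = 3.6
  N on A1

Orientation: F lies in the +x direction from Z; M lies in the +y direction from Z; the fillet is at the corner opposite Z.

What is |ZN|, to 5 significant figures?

53.465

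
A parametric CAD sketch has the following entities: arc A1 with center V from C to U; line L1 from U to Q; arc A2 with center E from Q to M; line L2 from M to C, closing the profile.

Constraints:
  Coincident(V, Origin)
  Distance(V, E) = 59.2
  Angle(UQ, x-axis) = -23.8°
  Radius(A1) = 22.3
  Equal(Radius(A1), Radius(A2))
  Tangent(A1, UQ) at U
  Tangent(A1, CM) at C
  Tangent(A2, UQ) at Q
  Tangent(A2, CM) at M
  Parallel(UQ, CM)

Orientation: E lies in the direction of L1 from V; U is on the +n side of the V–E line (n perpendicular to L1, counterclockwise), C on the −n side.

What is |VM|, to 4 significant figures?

63.26

Tangency of A1 to both parallel lines with radius 22.3 puts U and C at V ± 22.3·n: U = (8.999, 20.40), C = (-8.999, -20.40). Equal radii place Q and M the same way about E: Q = E + 22.3·n = (63.16, -3.486), M = E − 22.3·n = (45.17, -44.29). Then |VM| = |M − V| = 63.26.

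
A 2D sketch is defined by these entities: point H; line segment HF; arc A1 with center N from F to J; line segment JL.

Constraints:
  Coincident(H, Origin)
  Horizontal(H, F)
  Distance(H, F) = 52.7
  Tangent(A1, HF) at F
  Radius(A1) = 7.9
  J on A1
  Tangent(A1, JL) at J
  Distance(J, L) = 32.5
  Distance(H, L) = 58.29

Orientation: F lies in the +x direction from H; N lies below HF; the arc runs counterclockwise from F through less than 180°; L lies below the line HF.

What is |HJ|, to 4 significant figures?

45.42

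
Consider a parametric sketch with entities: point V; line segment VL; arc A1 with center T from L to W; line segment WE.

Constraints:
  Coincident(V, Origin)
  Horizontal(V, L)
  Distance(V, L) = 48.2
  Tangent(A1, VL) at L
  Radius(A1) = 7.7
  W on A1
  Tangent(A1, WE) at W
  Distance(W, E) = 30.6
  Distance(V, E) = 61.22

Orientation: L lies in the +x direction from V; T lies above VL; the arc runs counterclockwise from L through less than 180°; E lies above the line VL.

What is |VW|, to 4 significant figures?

56.46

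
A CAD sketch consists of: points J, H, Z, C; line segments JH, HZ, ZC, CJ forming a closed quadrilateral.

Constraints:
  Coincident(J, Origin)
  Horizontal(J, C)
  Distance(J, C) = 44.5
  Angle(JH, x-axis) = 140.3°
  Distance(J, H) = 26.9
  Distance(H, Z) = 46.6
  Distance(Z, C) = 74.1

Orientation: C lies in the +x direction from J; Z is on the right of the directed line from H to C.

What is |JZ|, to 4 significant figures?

37.61

Checks: |HZ| = 46.60 ✓; |ZC| = 74.10 ✓.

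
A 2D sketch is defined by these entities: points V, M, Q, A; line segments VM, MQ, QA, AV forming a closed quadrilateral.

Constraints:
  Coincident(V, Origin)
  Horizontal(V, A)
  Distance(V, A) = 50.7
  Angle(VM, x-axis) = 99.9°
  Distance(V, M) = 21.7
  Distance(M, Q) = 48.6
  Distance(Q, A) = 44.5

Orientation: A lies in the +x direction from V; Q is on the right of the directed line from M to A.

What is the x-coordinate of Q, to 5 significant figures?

13.314

Checks: |MQ| = 48.60 ✓; |QA| = 44.50 ✓.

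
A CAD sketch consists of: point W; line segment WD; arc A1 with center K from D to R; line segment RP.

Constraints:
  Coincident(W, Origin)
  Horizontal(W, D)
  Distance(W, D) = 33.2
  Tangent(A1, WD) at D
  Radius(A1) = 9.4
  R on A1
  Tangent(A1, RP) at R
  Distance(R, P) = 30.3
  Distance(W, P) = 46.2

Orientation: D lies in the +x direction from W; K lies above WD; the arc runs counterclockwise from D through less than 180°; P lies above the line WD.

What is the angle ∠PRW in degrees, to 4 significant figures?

75.13°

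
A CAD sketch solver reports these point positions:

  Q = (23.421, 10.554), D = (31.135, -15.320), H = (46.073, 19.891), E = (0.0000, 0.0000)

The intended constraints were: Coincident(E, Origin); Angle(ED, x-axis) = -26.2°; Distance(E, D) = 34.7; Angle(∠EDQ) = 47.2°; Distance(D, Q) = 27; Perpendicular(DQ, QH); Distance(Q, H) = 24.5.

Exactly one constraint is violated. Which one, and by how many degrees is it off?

Perpendicular(DQ, QH) — off by 5.80°.

E = (0.00, 0.00) ✓; ED at -26.20° ✓; |ED| = 34.70 ✓; ∠EDQ = 47.20° ✓; |DQ| = 27.00 ✓; ∠(DQ, QH) = 84.20° ✗; |QH| = 24.50 ✓.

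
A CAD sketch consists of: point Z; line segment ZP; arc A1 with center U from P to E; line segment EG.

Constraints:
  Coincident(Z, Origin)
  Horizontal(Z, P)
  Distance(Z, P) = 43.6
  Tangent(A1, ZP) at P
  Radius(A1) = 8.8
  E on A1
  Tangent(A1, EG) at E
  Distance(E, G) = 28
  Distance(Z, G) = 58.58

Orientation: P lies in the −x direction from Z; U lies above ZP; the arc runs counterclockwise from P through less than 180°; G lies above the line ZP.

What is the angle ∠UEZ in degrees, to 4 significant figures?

142.5°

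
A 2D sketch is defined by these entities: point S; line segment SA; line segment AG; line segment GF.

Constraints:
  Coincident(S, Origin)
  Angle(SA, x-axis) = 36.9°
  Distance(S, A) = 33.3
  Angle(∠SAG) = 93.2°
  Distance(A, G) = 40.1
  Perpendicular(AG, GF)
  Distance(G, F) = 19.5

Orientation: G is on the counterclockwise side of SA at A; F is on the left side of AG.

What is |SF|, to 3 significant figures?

44.2

S is at the origin; SA runs at 36.9° with length 33.3, so A = 33.3·(cos 36.9°, sin 36.9°) = (26.6, 20.0). ∠SAG = 93.2°, so AG runs at 36.9° + (180° − 93.2°) = 124° from the x-axis; with |AG| = 40.1, G = A + 40.1·(cos 124°, sin 124°) = (4.38, 53.4). AG is perpendicular to GF; with |GF| = 19.5 on the left of AG, F = G + 19.5·(-0.832, -0.555) = (-11.8, 42.5). Then |SF| = |F − S| = 44.2.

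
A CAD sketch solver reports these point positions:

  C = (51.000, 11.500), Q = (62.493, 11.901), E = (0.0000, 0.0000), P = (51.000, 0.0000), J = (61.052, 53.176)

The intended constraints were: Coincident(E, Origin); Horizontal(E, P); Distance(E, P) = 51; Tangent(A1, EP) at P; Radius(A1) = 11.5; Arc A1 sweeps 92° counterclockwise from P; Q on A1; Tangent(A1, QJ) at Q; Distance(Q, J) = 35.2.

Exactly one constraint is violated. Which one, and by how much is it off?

Distance(Q, J) = 35.2 — off by 6.10.

E = (0.00, 0.00) ✓; E.y = 0.00, P.y = 0.00 ✓; |EP| = 51.00 ✓; ∠(CP, PE) = 90.00° ✓; |CP| = 11.50 ✓; bearing(C→Q) − bearing(C→P) = 92.00° ✓; |CQ| = 11.50 ✓; ∠(CQ, QJ) = 90.00° ✓; |QJ| = 41.30 ✗.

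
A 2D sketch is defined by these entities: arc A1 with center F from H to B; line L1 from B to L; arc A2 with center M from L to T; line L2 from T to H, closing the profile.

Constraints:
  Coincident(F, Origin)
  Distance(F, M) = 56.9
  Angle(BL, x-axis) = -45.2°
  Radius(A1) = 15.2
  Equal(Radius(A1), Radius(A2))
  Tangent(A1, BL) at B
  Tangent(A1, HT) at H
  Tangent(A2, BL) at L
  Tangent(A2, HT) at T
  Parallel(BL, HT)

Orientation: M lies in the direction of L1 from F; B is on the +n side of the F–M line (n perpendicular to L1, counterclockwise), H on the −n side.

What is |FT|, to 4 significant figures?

58.90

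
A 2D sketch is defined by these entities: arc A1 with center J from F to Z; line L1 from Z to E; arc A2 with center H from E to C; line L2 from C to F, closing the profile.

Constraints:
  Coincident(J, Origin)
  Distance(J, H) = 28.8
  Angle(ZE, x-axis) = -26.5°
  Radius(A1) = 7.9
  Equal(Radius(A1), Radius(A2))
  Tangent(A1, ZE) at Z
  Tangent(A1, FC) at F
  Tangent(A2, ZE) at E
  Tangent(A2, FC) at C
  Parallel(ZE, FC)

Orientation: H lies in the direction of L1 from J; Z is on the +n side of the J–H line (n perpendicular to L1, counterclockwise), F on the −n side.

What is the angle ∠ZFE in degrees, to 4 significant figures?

61.25°

The slot axis is L1's direction at -26.5°, so u = (cos -26.5°, sin -26.5°) = (0.8949, -0.4462) and n = (−sin -26.5°, cos -26.5°) = (0.4462, 0.8949). J is at the origin and H lies 28.8 along u from J, so H = 28.8·u = (25.77, -12.85). Tangency of A1 to both parallel lines with radius 7.9 puts Z and F at J ± 7.9·n: Z = (3.525, 7.070), F = (-3.525, -7.070). Equal radii place E and C the same way about H: E = H + 7.9·n = (29.30, -5.781), C = H − 7.9·n = (22.25, -19.92). Then cos ∠ZFE = FZ·FE / (|FZ||FE|), giving 61.25°.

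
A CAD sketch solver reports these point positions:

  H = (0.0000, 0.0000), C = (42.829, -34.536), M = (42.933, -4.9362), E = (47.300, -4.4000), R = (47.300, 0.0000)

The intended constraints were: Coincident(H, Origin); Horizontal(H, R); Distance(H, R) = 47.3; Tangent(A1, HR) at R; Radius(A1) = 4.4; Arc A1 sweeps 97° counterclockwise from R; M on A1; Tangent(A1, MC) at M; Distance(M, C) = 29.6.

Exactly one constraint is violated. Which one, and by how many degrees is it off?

Tangent(A1, MC) at M — off by 7.20°.

H = (0.00, 0.00) ✓; H.y = 0.00, R.y = 0.00 ✓; |HR| = 47.30 ✓; ∠(ER, RH) = 90.00° ✓; |ER| = 4.400 ✓; bearing(E→M) − bearing(E→R) = 97.00° ✓; |EM| = 4.400 ✓; ∠(EM, MC) = 97.20° ✗; |MC| = 29.60 ✓.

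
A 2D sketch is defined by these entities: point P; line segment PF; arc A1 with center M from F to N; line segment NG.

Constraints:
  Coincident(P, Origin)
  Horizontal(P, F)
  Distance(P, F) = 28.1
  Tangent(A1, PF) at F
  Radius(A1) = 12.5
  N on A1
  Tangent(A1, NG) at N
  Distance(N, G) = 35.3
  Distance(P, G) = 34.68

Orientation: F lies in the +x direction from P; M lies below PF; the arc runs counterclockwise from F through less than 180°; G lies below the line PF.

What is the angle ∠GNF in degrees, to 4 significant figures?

152.2°

P is at the origin; P and F share the same y with |PF| = 28.1 and F on the +x side, so F = (28.10, 0.000). A1 meets PF tangentially, so MF is at right angles to PF, so M = F + (0, -12.5) = (28.10, -12.50). Since MN ⟂ NG (tangency), |MG| = √(12.5² + 35.3²) = 37.45 regardless of where N sits on A1. So G lies on both circle(P, 34.68) and circle(M, 37.45); the below-PF intersection is G = (-2.120, -34.62). N is the foot of the tangent from G: N = (17.77, -5.455).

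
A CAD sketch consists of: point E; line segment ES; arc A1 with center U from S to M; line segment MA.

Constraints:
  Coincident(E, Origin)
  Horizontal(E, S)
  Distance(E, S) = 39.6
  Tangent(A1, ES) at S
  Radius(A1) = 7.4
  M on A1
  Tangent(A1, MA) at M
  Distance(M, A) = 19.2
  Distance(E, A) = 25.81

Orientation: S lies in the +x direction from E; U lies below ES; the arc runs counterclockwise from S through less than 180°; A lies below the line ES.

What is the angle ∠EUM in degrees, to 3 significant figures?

35.3°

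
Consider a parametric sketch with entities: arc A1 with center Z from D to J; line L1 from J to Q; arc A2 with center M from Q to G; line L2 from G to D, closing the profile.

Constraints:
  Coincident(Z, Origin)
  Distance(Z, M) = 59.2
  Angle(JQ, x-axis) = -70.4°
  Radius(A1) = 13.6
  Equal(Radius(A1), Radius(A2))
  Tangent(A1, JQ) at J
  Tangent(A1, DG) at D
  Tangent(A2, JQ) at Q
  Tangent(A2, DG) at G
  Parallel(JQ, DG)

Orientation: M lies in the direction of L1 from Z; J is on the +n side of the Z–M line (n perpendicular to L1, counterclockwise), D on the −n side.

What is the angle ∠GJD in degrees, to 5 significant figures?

65.323°

Tangency of A1 to both parallel lines with radius 13.6 puts J and D at Z ± 13.6·n: J = (12.812, 4.5621), D = (-12.812, -4.5621). Equal radii place Q and G the same way about M: Q = M + 13.6·n = (32.671, -51.208), G = M − 13.6·n = (7.0468, -60.332). Then cos ∠GJD = JG·JD / (|JG||JD|), giving 65.323°.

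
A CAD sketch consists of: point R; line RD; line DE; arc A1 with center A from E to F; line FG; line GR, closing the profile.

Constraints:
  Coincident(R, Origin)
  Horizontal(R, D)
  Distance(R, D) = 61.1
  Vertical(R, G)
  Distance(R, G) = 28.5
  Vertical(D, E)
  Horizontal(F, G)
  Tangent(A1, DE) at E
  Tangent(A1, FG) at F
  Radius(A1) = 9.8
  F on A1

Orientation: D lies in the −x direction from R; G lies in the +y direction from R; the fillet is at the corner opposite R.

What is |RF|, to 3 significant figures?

58.7

The virtual corner opposite R is at (-61.1, 28.5). Tangency of A1 to DE means the radius AE is perpendicular to DE and tangency of A1 to FG means the radius AF is perpendicular to FG, with radius 9.8, so the center A sits 9.8 in from both sides at A = (-51.3, 18.7). That places the tangent points at E = (-61.1, 18.7) on DE and F = (-51.3, 28.5) on FG. Then |RF| = |F − R| = 58.7.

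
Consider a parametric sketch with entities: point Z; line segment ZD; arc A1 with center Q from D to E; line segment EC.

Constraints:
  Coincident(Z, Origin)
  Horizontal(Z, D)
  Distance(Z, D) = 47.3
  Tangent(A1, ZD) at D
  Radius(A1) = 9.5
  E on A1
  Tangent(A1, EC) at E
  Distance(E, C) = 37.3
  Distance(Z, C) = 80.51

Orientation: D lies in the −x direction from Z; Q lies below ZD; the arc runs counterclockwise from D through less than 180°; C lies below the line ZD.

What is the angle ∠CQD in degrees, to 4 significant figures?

145.3°

Z is at the origin; Z and D share the same y with |ZD| = 47.3 and D on the −x side, so D = (-47.30, 0.000). Tangency of A1 to ZD means the radius QD is perpendicular to ZD, so Q = D + (0, -9.5) = (-47.30, -9.500). Since QE ⟂ EC (tangency), |QC| = √(9.5² + 37.3²) = 38.49 regardless of where E sits on A1. So C lies on both circle(Z, 80.51) and circle(Q, 38.49); the below-ZD intersection is C = (-69.20, -41.16). E is the foot of the tangent from C: E = (-56.21, -6.192).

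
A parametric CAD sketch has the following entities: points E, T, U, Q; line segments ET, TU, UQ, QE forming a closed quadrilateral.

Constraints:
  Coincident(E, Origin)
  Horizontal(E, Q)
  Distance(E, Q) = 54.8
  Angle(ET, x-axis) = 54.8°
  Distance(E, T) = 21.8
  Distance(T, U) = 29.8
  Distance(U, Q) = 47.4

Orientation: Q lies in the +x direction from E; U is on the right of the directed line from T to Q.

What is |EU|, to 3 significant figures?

14.7

Checks: |TU| = 29.80 ✓; |UQ| = 47.40 ✓.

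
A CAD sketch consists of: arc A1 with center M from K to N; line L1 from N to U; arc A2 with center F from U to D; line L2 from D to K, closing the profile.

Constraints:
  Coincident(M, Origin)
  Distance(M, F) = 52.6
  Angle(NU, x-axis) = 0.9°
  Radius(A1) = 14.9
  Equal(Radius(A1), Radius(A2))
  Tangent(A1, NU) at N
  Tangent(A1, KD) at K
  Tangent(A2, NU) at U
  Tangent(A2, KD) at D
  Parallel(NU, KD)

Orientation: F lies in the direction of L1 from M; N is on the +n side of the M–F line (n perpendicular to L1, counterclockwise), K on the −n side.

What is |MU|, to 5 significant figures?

54.670

The slot axis is L1's direction at 0.9°, so u = (cos 0.9°, sin 0.9°) = (0.99988, 0.015707) and n = (−sin 0.9°, cos 0.9°) = (-0.015707, 0.99988). M is at the origin and F lies 52.6 along u from M, so F = 52.6·u = (52.594, 0.82620). Tangency of A1 to both parallel lines with radius 14.9 puts N and K at M ± 14.9·n: N = (-0.23404, 14.898), K = (0.23404, -14.898). Equal radii place U and D the same way about F: U = F + 14.9·n = (52.359, 15.724), D = F − 14.9·n = (52.828, -14.072). Then |MU| = |U − M| = 54.670.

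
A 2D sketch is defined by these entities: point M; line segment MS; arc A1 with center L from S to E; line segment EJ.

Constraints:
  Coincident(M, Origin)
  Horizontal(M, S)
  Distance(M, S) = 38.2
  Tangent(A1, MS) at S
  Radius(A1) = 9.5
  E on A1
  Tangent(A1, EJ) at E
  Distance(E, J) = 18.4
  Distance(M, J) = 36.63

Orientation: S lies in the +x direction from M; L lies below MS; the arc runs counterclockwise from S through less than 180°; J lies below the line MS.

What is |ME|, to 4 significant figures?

29.90

Checks: |LE| = 9.500 ✓; ∠(LE, EJ) = 90.00° ✓; |EJ| = 18.40 ✓; |MJ| = 36.63 ✓.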